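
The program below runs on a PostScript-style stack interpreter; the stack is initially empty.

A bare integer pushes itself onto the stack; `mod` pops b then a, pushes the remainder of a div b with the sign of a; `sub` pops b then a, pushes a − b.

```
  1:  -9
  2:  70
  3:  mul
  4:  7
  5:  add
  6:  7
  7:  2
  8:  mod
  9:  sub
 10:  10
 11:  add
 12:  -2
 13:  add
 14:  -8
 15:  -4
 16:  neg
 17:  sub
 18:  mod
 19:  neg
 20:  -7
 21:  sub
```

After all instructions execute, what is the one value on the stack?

11

-9  -> [-9]
70  -> [-9, 70]
mul -> [-630]
7   -> [-630, 7]
add -> [-623]
7   -> [-623, 7]
2   -> [-623, 7, 2]
mod -> [-623, 1]
sub -> [-624]
10  -> [-624, 10]
add -> [-614]
-2  -> [-614, -2]
add -> [-616]
-8  -> [-616, -8]
-4  -> [-616, -8, -4]
neg -> [-616, -8, 4]
sub -> [-616, -12]
mod -> [-4]
neg -> [4]
-7  -> [4, -7]
sub -> [11]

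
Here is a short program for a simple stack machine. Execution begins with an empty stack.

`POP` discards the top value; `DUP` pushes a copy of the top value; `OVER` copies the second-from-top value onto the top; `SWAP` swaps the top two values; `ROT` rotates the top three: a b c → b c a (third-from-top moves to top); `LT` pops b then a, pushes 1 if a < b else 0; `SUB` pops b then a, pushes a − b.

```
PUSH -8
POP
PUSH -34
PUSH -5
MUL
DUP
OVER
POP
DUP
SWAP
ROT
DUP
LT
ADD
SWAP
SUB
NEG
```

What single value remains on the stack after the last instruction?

PUSH -8  : [-8]
POP      : []
PUSH -34 : [-34]
PUSH -5  : [-34, -5]
MUL      : [170]
DUP      : [170, 170]
OVER     : [170, 170, 170]
POP      : [170, 170]
DUP      : [170, 170, 170]
SWAP     : [170, 170, 170]
ROT      : [170, 170, 170]
DUP      : [170, 170, 170, 170]
LT       : [170, 170, 0]
ADD      : [170, 170]
SWAP     : [170, 170]
SUB      : [0]
NEG      : [0]

0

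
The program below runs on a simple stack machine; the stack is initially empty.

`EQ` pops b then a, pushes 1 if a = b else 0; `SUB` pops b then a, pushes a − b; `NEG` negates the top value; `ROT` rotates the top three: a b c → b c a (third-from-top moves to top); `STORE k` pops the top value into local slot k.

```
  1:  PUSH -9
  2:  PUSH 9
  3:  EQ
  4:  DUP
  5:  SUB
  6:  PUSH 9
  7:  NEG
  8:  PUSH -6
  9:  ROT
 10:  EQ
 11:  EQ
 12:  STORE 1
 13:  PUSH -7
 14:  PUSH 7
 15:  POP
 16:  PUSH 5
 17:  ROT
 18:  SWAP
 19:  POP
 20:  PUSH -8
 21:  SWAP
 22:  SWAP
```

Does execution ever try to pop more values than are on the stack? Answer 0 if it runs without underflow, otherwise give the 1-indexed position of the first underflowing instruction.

17

PUSH -9 → [-9]
PUSH 9  → [-9, 9]
EQ      → [0]
DUP     → [0, 0]
SUB     → [0]
PUSH 9  → [0, 9]
NEG     → [0, -9]
PUSH -6 → [0, -9, -6]
ROT     → [-9, -6, 0]
EQ      → [-9, 0]
EQ      → [0]
STORE 1 → []
PUSH -7 → [-7]
PUSH 7  → [-7, 7]
POP     → [-7]
PUSH 5  → [-7, 5]
ROT  — needs 3 operands, stack has 2 → underflow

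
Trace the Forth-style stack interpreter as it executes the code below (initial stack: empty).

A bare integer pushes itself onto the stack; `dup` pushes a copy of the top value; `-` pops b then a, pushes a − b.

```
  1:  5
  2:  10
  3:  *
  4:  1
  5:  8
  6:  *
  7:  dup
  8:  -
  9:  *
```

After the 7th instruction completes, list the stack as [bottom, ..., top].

[50, 8, 8]

5   → [5]
10  → [5, 10]
*   → [50]
1   → [50, 1]
8   → [50, 1, 8]
*   → [50, 8]
dup → [50, 8, 8]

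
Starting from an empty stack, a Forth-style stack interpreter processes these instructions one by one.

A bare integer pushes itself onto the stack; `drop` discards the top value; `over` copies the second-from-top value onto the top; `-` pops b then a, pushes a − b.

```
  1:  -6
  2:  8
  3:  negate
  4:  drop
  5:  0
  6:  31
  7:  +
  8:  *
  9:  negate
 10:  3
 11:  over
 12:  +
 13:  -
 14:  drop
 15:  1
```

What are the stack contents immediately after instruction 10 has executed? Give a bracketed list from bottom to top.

[186, 3]

-6     -> [-6]
8      -> [-6, 8]
negate -> [-6, -8]
drop   -> [-6]
0      -> [-6, 0]
31     -> [-6, 0, 31]
+      -> [-6, 31]
*      -> [-186]
negate -> [186]
3      -> [186, 3]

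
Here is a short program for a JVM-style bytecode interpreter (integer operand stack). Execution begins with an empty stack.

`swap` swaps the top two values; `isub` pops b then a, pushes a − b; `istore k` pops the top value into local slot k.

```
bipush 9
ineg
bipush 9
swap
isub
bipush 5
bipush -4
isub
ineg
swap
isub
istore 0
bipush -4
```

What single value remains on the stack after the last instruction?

bipush 9  -> 9
ineg      -> -9
bipush 9  -> -9 9
swap      -> 9 -9
isub      -> 18
bipush 5  -> 18 5
bipush -4 -> 18 5 -4
isub      -> 18 9
ineg      -> 18 -9
swap      -> -9 18
isub      -> -27
istore 0  -> (empty)
bipush -4 -> -4

-4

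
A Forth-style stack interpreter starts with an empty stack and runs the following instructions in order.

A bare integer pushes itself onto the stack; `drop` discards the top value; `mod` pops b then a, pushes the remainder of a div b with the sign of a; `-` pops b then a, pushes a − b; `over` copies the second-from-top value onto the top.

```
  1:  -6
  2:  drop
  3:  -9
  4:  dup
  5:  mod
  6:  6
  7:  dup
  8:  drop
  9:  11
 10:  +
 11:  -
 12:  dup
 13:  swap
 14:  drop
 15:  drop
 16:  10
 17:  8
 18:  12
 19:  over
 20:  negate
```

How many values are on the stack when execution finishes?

4

-6      [-6]
drop    []
-9      [-9]
dup     [-9, -9]
mod     [0]
6       [0, 6]
dup     [0, 6, 6]
drop    [0, 6]
11      [0, 6, 11]
+       [0, 17]
-       [-17]
dup     [-17, -17]
swap    [-17, -17]
drop    [-17]
drop    []
10      [10]
8       [10, 8]
12      [10, 8, 12]
over    [10, 8, 12, 8]
negate  [10, 8, 12, -8]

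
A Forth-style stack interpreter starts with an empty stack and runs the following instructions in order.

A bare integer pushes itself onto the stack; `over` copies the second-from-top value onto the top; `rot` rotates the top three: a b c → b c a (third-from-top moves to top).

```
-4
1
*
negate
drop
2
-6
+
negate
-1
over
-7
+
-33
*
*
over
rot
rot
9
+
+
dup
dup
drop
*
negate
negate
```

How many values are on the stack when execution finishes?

2

-4      -4
1       -4 1
*       -4
negate  4
drop    (empty)
2       2
-6      2 -6
+       -4
negate  4
-1      4 -1
over    4 -1 4
-7      4 -1 4 -7
+       4 -1 -3
-33     4 -1 -3 -33
*       4 -1 99
*       4 -99
over    4 -99 4
rot     -99 4 4
rot     4 4 -99
9       4 4 -99 9
+       4 4 -90
+       4 -86
dup     4 -86 -86
dup     4 -86 -86 -86
drop    4 -86 -86
*       4 7396
negate  4 -7396
negate  4 7396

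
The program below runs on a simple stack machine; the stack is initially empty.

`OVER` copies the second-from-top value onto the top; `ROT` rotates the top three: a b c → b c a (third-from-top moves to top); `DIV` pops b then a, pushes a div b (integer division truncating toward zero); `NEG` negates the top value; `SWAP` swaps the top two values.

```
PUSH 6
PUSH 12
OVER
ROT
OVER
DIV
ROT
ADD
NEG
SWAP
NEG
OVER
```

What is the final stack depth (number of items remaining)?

PUSH 6   [6]
PUSH 12  [6, 12]
OVER     [6, 12, 6]
ROT      [12, 6, 6]
OVER     [12, 6, 6, 6]
DIV      [12, 6, 1]
ROT      [6, 1, 12]
ADD      [6, 13]
NEG      [6, -13]
SWAP     [-13, 6]
NEG      [-13, -6]
OVER     [-13, -6, -13]

3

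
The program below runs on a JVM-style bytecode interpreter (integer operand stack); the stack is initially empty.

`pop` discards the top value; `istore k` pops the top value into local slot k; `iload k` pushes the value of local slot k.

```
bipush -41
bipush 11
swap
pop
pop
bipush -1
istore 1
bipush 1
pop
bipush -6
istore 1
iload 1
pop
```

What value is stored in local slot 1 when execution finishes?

-6

bipush -41 -> [-41]
bipush 11  -> [-41, 11]
swap       -> [11, -41]
pop        -> [11]
pop        -> []
bipush -1  -> [-1]
istore 1   -> []
bipush 1   -> [1]
pop        -> []
bipush -6  -> [-6]
istore 1   -> []
iload 1    -> [-6]
pop        -> []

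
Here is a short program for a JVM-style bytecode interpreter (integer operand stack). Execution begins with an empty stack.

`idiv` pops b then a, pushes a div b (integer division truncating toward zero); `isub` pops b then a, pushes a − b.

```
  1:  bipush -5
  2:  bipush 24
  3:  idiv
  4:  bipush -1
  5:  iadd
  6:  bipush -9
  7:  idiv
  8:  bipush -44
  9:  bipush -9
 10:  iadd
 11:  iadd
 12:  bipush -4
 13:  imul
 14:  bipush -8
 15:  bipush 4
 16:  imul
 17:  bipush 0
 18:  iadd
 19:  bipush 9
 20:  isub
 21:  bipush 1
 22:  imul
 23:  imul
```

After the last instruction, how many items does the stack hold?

1

bipush -5  -> -5
bipush 24  -> -5 24
idiv       -> 0
bipush -1  -> 0 -1
iadd       -> -1
bipush -9  -> -1 -9
idiv       -> 0
bipush -44 -> 0 -44
bipush -9  -> 0 -44 -9
iadd       -> 0 -53
iadd       -> -53
bipush -4  -> -53 -4
imul       -> 212
bipush -8  -> 212 -8
bipush 4   -> 212 -8 4
imul       -> 212 -32
bipush 0   -> 212 -32 0
iadd       -> 212 -32
bipush 9   -> 212 -32 9
isub       -> 212 -41
bipush 1   -> 212 -41 1
imul       -> 212 -41
imul       -> -8692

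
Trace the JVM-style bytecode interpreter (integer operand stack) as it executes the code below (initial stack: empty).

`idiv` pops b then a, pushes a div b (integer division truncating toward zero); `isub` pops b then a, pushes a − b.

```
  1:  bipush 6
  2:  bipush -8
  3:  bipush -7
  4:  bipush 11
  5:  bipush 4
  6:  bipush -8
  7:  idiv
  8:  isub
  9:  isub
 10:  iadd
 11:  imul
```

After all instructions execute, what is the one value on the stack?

bipush 6  → 6
bipush -8 → 6 -8
bipush -7 → 6 -8 -7
bipush 11 → 6 -8 -7 11
bipush 4  → 6 -8 -7 11 4
bipush -8 → 6 -8 -7 11 4 -8
idiv      → 6 -8 -7 11 0
isub      → 6 -8 -7 11
isub      → 6 -8 -18
iadd      → 6 -26
imul      → -156

-156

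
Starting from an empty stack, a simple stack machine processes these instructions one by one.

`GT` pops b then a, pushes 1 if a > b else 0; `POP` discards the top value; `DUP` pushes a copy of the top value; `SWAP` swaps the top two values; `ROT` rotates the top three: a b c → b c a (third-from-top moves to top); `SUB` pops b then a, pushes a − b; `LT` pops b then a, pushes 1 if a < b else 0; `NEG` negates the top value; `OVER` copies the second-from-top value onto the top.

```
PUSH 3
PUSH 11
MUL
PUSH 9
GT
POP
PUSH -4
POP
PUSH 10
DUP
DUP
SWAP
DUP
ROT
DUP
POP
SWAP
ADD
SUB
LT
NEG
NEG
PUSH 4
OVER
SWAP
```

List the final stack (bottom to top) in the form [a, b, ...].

PUSH 3   [3]
PUSH 11  [3, 11]
MUL      [33]
PUSH 9   [33, 9]
GT       [1]
POP      []
PUSH -4  [-4]
POP      []
PUSH 10  [10]
DUP      [10, 10]
DUP      [10, 10, 10]
SWAP     [10, 10, 10]
DUP      [10, 10, 10, 10]
ROT      [10, 10, 10, 10]
DUP      [10, 10, 10, 10, 10]
POP      [10, 10, 10, 10]
SWAP     [10, 10, 10, 10]
ADD      [10, 10, 20]
SUB      [10, -10]
LT       [0]
NEG      [0]
NEG      [0]
PUSH 4   [0, 4]
OVER     [0, 4, 0]
SWAP     [0, 0, 4]

[0, 0, 4]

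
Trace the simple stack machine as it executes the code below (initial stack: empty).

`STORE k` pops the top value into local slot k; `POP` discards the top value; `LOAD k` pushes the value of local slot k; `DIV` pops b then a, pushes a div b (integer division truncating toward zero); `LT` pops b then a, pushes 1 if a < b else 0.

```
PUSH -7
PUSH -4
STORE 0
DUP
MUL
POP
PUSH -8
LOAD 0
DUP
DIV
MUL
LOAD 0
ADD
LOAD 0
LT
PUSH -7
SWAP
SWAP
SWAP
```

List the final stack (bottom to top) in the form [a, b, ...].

[-7, 1]

PUSH -7  [-7]
PUSH -4  [-7, -4]
STORE 0  [-7]
DUP      [-7, -7]
MUL      [49]
POP      []
PUSH -8  [-8]
LOAD 0   [-8, -4]
DUP      [-8, -4, -4]
DIV      [-8, 1]
MUL      [-8]
LOAD 0   [-8, -4]
ADD      [-12]
LOAD 0   [-12, -4]
LT       [1]
PUSH -7  [1, -7]
SWAP     [-7, 1]
SWAP     [1, -7]
SWAP     [-7, 1]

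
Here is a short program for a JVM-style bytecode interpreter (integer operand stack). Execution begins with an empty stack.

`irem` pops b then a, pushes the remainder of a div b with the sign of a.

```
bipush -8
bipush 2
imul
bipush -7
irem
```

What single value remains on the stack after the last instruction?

-2

bipush -8 : [-8]
bipush 2  : [-8, 2]
imul      : [-16]
bipush -7 : [-16, -7]
irem      : [-2]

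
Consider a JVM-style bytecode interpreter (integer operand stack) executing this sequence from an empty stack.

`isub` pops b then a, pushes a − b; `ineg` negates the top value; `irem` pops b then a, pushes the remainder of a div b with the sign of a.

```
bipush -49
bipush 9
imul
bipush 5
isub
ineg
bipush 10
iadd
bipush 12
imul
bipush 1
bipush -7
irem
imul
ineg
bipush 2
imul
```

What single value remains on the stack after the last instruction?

-10944

bipush -49  -49
bipush 9    -49 9
imul        -441
bipush 5    -441 5
isub        -446
ineg        446
bipush 10   446 10
iadd        456
bipush 12   456 12
imul        5472
bipush 1    5472 1
bipush -7   5472 1 -7
irem        5472 1
imul        5472
ineg        -5472
bipush 2    -5472 2
imul        -10944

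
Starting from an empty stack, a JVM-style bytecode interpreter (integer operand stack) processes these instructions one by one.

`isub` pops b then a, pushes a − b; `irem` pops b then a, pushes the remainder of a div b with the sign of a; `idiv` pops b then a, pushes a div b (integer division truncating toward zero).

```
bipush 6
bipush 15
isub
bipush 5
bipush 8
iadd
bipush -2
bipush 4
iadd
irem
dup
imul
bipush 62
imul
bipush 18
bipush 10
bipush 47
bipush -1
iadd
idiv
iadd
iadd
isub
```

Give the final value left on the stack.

bipush 6  -> [6]
bipush 15 -> [6, 15]
isub      -> [-9]
bipush 5  -> [-9, 5]
bipush 8  -> [-9, 5, 8]
iadd      -> [-9, 13]
bipush -2 -> [-9, 13, -2]
bipush 4  -> [-9, 13, -2, 4]
iadd      -> [-9, 13, 2]
irem      -> [-9, 1]
dup       -> [-9, 1, 1]
imul      -> [-9, 1]
bipush 62 -> [-9, 1, 62]
imul      -> [-9, 62]
bipush 18 -> [-9, 62, 18]
bipush 10 -> [-9, 62, 18, 10]
bipush 47 -> [-9, 62, 18, 10, 47]
bipush -1 -> [-9, 62, 18, 10, 47, -1]
iadd      -> [-9, 62, 18, 10, 46]
idiv      -> [-9, 62, 18, 0]
iadd      -> [-9, 62, 18]
iadd      -> [-9, 80]
isub      -> [-89]

-89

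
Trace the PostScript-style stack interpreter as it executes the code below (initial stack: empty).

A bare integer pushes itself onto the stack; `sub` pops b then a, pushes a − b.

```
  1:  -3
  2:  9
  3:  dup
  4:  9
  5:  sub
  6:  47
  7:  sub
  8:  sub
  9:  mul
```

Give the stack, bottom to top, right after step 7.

-3  -> [-3]
9   -> [-3, 9]
dup -> [-3, 9, 9]
9   -> [-3, 9, 9, 9]
sub -> [-3, 9, 0]
47  -> [-3, 9, 0, 47]
sub -> [-3, 9, -47]

[-3, 9, -47]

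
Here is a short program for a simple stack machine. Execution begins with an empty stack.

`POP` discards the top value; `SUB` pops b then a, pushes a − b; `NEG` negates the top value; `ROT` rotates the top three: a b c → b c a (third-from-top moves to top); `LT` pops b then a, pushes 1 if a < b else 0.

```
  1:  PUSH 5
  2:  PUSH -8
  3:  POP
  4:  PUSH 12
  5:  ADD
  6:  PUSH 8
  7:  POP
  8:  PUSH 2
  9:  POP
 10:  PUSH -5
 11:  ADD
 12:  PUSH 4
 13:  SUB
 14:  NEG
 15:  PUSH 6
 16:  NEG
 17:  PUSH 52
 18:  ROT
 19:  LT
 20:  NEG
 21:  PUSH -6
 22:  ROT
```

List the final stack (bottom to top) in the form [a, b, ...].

[0, -6, -6]

PUSH 5  → 5
PUSH -8 → 5 -8
POP     → 5
PUSH 12 → 5 12
ADD     → 17
PUSH 8  → 17 8
POP     → 17
PUSH 2  → 17 2
POP     → 17
PUSH -5 → 17 -5
ADD     → 12
PUSH 4  → 12 4
SUB     → 8
NEG     → -8
PUSH 6  → -8 6
NEG     → -8 -6
PUSH 52 → -8 -6 52
ROT     → -6 52 -8
LT      → -6 0
NEG     → -6 0
PUSH -6 → -6 0 -6
ROT     → 0 -6 -6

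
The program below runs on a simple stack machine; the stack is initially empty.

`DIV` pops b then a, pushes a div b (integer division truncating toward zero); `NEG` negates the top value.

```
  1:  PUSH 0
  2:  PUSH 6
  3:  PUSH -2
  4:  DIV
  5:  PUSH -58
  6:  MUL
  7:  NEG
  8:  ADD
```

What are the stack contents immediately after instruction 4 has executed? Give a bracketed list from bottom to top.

PUSH 0  -> [0]
PUSH 6  -> [0, 6]
PUSH -2 -> [0, 6, -2]
DIV     -> [0, -3]

[0, -3]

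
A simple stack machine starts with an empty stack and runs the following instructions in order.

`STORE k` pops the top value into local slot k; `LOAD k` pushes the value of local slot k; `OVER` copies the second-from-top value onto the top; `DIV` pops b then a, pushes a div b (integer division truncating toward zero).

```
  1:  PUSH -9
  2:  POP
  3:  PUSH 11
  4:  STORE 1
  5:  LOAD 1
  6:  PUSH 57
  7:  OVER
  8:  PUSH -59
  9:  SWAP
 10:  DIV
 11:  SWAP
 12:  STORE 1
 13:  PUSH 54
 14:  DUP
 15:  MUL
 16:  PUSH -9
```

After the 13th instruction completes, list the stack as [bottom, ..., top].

PUSH -9  → [-9]
POP      → []
PUSH 11  → [11]
STORE 1  → []
LOAD 1   → [11]
PUSH 57  → [11, 57]
OVER     → [11, 57, 11]
PUSH -59 → [11, 57, 11, -59]
SWAP     → [11, 57, -59, 11]
DIV      → [11, 57, -5]
SWAP     → [11, -5, 57]
STORE 1  → [11, -5]
PUSH 54  → [11, -5, 54]

[11, -5, 54]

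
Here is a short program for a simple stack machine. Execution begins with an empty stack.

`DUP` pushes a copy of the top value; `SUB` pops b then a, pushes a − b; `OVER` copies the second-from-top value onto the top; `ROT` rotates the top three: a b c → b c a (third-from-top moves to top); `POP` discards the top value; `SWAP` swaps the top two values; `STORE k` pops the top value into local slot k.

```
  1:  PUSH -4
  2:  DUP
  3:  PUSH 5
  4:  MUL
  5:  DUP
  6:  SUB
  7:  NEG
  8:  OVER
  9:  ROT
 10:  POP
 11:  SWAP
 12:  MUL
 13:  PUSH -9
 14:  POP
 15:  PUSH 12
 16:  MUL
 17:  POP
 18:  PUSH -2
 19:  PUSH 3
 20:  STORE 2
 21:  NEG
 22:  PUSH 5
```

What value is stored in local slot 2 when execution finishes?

3

PUSH -4 → -4
DUP     → -4 -4
PUSH 5  → -4 -4 5
MUL     → -4 -20
DUP     → -4 -20 -20
SUB     → -4 0
NEG     → -4 0
OVER    → -4 0 -4
ROT     → 0 -4 -4
POP     → 0 -4
SWAP    → -4 0
MUL     → 0
PUSH -9 → 0 -9
POP     → 0
PUSH 12 → 0 12
MUL     → 0
POP     → (empty)
PUSH -2 → -2
PUSH 3  → -2 3
STORE 2 → -2
NEG     → 2
PUSH 5  → 2 5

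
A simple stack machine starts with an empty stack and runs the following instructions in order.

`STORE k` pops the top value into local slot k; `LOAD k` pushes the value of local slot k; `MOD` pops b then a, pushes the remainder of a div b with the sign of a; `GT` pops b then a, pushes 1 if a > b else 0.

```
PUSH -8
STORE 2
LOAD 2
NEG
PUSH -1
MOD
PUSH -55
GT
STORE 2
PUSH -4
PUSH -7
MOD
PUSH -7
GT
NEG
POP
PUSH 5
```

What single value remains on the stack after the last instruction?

5

PUSH -8  -> -8
STORE 2  -> (empty)
LOAD 2   -> -8
NEG      -> 8
PUSH -1  -> 8 -1
MOD      -> 0
PUSH -55 -> 0 -55
GT       -> 1
STORE 2  -> (empty)
PUSH -4  -> -4
PUSH -7  -> -4 -7
MOD      -> -4
PUSH -7  -> -4 -7
GT       -> 1
NEG      -> -1
POP      -> (empty)
PUSH 5   -> 5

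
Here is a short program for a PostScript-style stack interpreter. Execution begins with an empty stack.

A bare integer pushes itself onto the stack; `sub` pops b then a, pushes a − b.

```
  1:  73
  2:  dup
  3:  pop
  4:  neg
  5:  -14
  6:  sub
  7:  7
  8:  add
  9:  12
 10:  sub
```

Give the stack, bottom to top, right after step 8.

73  : [73]
dup : [73, 73]
pop : [73]
neg : [-73]
-14 : [-73, -14]
sub : [-59]
7   : [-59, 7]
add : [-52]

[-52]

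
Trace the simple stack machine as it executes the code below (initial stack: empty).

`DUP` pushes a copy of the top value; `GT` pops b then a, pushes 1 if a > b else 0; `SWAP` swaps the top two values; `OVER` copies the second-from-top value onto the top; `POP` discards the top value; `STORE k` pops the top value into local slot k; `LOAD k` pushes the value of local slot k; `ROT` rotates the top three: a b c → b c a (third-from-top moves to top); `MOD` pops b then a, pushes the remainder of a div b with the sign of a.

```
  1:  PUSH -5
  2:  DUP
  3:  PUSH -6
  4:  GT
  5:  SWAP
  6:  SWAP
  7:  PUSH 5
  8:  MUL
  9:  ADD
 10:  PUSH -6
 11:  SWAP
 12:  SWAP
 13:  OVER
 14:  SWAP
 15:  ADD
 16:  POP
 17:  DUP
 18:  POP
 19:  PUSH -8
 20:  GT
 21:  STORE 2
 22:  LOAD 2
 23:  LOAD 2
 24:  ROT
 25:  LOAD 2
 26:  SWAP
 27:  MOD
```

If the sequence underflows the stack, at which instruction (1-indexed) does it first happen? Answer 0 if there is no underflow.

24

PUSH -5 : -5
DUP     : -5 -5
PUSH -6 : -5 -5 -6
GT      : -5 1
SWAP    : 1 -5
SWAP    : -5 1
PUSH 5  : -5 1 5
MUL     : -5 5
ADD     : 0
PUSH -6 : 0 -6
SWAP    : -6 0
SWAP    : 0 -6
OVER    : 0 -6 0
SWAP    : 0 0 -6
ADD     : 0 -6
POP     : 0
DUP     : 0 0
POP     : 0
PUSH -8 : 0 -8
GT      : 1
STORE 2 : (empty)
LOAD 2  : 1
LOAD 2  : 1 1
ROT  — needs 3 operands, stack has 2 → underflow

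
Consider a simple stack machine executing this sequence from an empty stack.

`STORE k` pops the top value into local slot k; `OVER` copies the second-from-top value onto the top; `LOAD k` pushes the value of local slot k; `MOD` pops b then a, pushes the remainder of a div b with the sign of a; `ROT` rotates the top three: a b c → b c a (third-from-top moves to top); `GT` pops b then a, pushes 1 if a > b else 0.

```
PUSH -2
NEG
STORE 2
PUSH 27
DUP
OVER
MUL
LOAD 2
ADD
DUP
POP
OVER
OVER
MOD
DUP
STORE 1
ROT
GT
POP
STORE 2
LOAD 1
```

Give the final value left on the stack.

PUSH -2 : -2
NEG     : 2
STORE 2 : (empty)
PUSH 27 : 27
DUP     : 27 27
OVER    : 27 27 27
MUL     : 27 729
LOAD 2  : 27 729 2
ADD     : 27 731
DUP     : 27 731 731
POP     : 27 731
OVER    : 27 731 27
OVER    : 27 731 27 731
MOD     : 27 731 27
DUP     : 27 731 27 27
STORE 1 : 27 731 27
ROT     : 731 27 27
GT      : 731 0
POP     : 731
STORE 2 : (empty)
LOAD 1  : 27

27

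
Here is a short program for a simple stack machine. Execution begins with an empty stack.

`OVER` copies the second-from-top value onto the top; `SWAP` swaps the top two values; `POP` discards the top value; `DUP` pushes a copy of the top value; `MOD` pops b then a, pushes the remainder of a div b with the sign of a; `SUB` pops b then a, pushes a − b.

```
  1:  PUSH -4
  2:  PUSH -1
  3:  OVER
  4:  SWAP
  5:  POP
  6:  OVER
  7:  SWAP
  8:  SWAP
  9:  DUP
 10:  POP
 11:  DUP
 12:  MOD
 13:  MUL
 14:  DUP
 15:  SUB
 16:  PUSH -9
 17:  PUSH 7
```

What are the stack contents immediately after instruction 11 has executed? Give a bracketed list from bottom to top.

PUSH -4  -4
PUSH -1  -4 -1
OVER     -4 -1 -4
SWAP     -4 -4 -1
POP      -4 -4
OVER     -4 -4 -4
SWAP     -4 -4 -4
SWAP     -4 -4 -4
DUP      -4 -4 -4 -4
POP      -4 -4 -4
DUP      -4 -4 -4 -4

[-4, -4, -4, -4]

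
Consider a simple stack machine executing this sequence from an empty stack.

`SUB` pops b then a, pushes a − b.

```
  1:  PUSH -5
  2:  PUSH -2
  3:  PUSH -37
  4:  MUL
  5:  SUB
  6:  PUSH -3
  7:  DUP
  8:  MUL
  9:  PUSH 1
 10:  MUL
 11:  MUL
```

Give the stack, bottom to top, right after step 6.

PUSH -5  -> [-5]
PUSH -2  -> [-5, -2]
PUSH -37 -> [-5, -2, -37]
MUL      -> [-5, 74]
SUB      -> [-79]
PUSH -3  -> [-79, -3]

[-79, -3]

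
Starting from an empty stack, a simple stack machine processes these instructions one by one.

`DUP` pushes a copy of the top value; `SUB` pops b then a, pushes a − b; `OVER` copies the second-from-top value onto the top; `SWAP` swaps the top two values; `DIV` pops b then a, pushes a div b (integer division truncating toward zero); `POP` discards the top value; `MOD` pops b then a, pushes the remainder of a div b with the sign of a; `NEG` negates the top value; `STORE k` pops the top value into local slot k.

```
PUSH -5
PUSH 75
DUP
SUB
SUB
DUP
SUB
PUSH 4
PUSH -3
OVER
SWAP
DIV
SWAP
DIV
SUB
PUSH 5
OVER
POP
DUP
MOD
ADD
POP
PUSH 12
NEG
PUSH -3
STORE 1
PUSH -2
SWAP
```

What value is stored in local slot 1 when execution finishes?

PUSH -5 : -5
PUSH 75 : -5 75
DUP     : -5 75 75
SUB     : -5 0
SUB     : -5
DUP     : -5 -5
SUB     : 0
PUSH 4  : 0 4
PUSH -3 : 0 4 -3
OVER    : 0 4 -3 4
SWAP    : 0 4 4 -3
DIV     : 0 4 -1
SWAP    : 0 -1 4
DIV     : 0 0
SUB     : 0
PUSH 5  : 0 5
OVER    : 0 5 0
POP     : 0 5
DUP     : 0 5 5
MOD     : 0 0
ADD     : 0
POP     : (empty)
PUSH 12 : 12
NEG     : -12
PUSH -3 : -12 -3
STORE 1 : -12
PUSH -2 : -12 -2
SWAP    : -2 -12

-3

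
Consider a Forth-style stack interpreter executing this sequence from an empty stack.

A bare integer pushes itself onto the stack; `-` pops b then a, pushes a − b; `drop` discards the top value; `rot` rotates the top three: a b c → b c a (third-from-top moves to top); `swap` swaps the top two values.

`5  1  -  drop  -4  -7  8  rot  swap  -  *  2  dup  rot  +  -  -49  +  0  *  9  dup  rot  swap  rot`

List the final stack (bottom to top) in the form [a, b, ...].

[0, 9, 9]

5     [5]
1     [5, 1]
-     [4]
drop  []
-4    [-4]
-7    [-4, -7]
8     [-4, -7, 8]
rot   [-7, 8, -4]
swap  [-7, -4, 8]
-     [-7, -12]
*     [84]
2     [84, 2]
dup   [84, 2, 2]
rot   [2, 2, 84]
+     [2, 86]
-     [-84]
-49   [-84, -49]
+     [-133]
0     [-133, 0]
*     [0]
9     [0, 9]
dup   [0, 9, 9]
rot   [9, 9, 0]
swap  [9, 0, 9]
rot   [0, 9, 9]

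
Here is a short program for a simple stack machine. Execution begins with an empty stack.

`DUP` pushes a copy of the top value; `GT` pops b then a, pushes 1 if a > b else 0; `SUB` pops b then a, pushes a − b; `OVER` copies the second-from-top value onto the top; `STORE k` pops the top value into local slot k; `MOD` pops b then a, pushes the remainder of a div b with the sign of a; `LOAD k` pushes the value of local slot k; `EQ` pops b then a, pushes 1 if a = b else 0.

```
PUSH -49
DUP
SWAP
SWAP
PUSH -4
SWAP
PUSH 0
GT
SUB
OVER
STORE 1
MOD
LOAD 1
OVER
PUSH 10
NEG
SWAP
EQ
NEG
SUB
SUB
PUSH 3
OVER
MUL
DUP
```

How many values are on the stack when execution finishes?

PUSH -49 → [-49]
DUP      → [-49, -49]
SWAP     → [-49, -49]
SWAP     → [-49, -49]
PUSH -4  → [-49, -49, -4]
SWAP     → [-49, -4, -49]
PUSH 0   → [-49, -4, -49, 0]
GT       → [-49, -4, 0]
SUB      → [-49, -4]
OVER     → [-49, -4, -49]
STORE 1  → [-49, -4]
MOD      → [-1]
LOAD 1   → [-1, -49]
OVER     → [-1, -49, -1]
PUSH 10  → [-1, -49, -1, 10]
NEG      → [-1, -49, -1, -10]
SWAP     → [-1, -49, -10, -1]
EQ       → [-1, -49, 0]
NEG      → [-1, -49, 0]
SUB      → [-1, -49]
SUB      → [48]
PUSH 3   → [48, 3]
OVER     → [48, 3, 48]
MUL      → [48, 144]
DUP      → [48, 144, 144]

3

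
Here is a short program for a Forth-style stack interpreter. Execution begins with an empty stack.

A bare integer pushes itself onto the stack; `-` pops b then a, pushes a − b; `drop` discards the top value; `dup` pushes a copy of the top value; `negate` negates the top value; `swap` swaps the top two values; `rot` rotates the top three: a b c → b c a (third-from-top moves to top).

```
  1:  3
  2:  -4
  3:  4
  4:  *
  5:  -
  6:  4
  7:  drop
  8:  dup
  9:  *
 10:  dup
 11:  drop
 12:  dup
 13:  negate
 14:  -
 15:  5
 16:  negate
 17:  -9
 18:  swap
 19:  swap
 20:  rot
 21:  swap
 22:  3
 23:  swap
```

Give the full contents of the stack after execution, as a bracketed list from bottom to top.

3      -> 3
-4     -> 3 -4
4      -> 3 -4 4
*      -> 3 -16
-      -> 19
4      -> 19 4
drop   -> 19
dup    -> 19 19
*      -> 361
dup    -> 361 361
drop   -> 361
dup    -> 361 361
negate -> 361 -361
-      -> 722
5      -> 722 5
negate -> 722 -5
-9     -> 722 -5 -9
swap   -> 722 -9 -5
swap   -> 722 -5 -9
rot    -> -5 -9 722
swap   -> -5 722 -9
3      -> -5 722 -9 3
swap   -> -5 722 3 -9

[-5, 722, 3, -9]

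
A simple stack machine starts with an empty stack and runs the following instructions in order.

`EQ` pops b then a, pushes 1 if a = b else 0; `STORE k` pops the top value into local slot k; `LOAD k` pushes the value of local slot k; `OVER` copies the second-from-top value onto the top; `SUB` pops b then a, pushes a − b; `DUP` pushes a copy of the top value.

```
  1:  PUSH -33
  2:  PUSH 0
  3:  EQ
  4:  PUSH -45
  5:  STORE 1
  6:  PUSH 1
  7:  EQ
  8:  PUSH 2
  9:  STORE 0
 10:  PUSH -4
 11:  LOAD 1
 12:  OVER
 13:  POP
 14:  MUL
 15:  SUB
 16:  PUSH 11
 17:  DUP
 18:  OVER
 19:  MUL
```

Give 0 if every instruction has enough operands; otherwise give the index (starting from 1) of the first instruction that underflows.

PUSH -33  -33
PUSH 0    -33 0
EQ        0
PUSH -45  0 -45
STORE 1   0
PUSH 1    0 1
EQ        0
PUSH 2    0 2
STORE 0   0
PUSH -4   0 -4
LOAD 1    0 -4 -45
OVER      0 -4 -45 -4
POP       0 -4 -45
MUL       0 180
SUB       -180
PUSH 11   -180 11
DUP       -180 11 11
OVER      -180 11 11 11
MUL       -180 11 121

0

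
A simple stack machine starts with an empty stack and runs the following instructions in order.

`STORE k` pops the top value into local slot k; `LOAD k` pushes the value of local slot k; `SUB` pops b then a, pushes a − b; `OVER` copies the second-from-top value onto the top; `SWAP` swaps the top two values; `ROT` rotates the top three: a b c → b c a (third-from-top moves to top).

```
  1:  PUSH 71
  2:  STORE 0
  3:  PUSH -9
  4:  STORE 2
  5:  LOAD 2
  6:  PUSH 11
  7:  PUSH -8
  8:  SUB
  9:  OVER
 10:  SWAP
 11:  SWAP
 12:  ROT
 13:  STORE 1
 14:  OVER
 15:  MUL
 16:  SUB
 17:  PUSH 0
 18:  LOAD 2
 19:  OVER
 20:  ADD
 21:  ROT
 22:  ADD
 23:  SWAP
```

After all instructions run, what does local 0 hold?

71

PUSH 71 -> [71]
STORE 0 -> []
PUSH -9 -> [-9]
STORE 2 -> []
LOAD 2  -> [-9]
PUSH 11 -> [-9, 11]
PUSH -8 -> [-9, 11, -8]
SUB     -> [-9, 19]
OVER    -> [-9, 19, -9]
SWAP    -> [-9, -9, 19]
SWAP    -> [-9, 19, -9]
ROT     -> [19, -9, -9]
STORE 1 -> [19, -9]
OVER    -> [19, -9, 19]
MUL     -> [19, -171]
SUB     -> [190]
PUSH 0  -> [190, 0]
LOAD 2  -> [190, 0, -9]
OVER    -> [190, 0, -9, 0]
ADD     -> [190, 0, -9]
ROT     -> [0, -9, 190]
ADD     -> [0, 181]
SWAP    -> [181, 0]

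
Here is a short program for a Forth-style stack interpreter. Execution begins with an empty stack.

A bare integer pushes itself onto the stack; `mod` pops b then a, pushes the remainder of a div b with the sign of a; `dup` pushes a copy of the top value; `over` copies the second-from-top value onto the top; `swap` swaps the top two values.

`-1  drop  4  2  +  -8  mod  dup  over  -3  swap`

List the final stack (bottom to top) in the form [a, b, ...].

-1   : -1
drop : (empty)
4    : 4
2    : 4 2
+    : 6
-8   : 6 -8
mod  : 6
dup  : 6 6
over : 6 6 6
-3   : 6 6 6 -3
swap : 6 6 -3 6

[6, 6, -3, 6]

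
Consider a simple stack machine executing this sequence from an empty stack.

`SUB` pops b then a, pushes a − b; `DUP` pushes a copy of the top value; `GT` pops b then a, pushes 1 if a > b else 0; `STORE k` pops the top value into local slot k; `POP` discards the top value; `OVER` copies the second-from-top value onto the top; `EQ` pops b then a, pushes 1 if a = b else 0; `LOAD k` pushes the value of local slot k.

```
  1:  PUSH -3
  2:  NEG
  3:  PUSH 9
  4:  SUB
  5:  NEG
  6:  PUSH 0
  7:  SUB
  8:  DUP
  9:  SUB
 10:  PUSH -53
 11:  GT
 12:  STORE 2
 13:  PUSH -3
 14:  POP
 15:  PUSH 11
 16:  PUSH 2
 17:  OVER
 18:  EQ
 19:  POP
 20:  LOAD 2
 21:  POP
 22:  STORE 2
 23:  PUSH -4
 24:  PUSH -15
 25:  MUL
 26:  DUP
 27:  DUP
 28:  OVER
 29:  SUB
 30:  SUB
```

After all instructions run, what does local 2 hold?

11

PUSH -3  : [-3]
NEG      : [3]
PUSH 9   : [3, 9]
SUB      : [-6]
NEG      : [6]
PUSH 0   : [6, 0]
SUB      : [6]
DUP      : [6, 6]
SUB      : [0]
PUSH -53 : [0, -53]
GT       : [1]
STORE 2  : []
PUSH -3  : [-3]
POP      : []
PUSH 11  : [11]
PUSH 2   : [11, 2]
OVER     : [11, 2, 11]
EQ       : [11, 0]
POP      : [11]
LOAD 2   : [11, 1]
POP      : [11]
STORE 2  : []
PUSH -4  : [-4]
PUSH -15 : [-4, -15]
MUL      : [60]
DUP      : [60, 60]
DUP      : [60, 60, 60]
OVER     : [60, 60, 60, 60]
SUB      : [60, 60, 0]
SUB      : [60, 60]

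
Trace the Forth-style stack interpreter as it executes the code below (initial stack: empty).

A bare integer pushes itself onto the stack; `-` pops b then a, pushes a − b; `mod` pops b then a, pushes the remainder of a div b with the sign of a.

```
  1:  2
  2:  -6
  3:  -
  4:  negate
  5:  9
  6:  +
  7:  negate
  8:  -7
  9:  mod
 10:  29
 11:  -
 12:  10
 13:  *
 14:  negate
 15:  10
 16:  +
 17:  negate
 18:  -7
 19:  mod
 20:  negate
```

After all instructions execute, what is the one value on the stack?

2

2       [2]
-6      [2, -6]
-       [8]
negate  [-8]
9       [-8, 9]
+       [1]
negate  [-1]
-7      [-1, -7]
mod     [-1]
29      [-1, 29]
-       [-30]
10      [-30, 10]
*       [-300]
negate  [300]
10      [300, 10]
+       [310]
negate  [-310]
-7      [-310, -7]
mod     [-2]
negate  [2]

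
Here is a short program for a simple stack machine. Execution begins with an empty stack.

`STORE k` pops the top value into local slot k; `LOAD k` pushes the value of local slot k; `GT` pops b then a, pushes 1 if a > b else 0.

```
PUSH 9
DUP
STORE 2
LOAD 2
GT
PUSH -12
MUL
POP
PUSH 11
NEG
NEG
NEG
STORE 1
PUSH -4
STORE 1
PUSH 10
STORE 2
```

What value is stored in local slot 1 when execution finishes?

-4

PUSH 9   : [9]
DUP      : [9, 9]
STORE 2  : [9]
LOAD 2   : [9, 9]
GT       : [0]
PUSH -12 : [0, -12]
MUL      : [0]
POP      : []
PUSH 11  : [11]
NEG      : [-11]
NEG      : [11]
NEG      : [-11]
STORE 1  : []
PUSH -4  : [-4]
STORE 1  : []
PUSH 10  : [10]
STORE 2  : []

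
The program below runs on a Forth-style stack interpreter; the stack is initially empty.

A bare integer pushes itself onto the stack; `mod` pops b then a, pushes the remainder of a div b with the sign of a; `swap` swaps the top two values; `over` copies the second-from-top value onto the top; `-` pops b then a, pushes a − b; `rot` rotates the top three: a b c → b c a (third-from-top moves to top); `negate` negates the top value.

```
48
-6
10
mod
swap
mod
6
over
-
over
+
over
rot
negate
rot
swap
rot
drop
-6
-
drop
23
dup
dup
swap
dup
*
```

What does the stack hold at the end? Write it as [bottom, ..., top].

48     → [48]
-6     → [48, -6]
10     → [48, -6, 10]
mod    → [48, -6]
swap   → [-6, 48]
mod    → [-6]
6      → [-6, 6]
over   → [-6, 6, -6]
-      → [-6, 12]
over   → [-6, 12, -6]
+      → [-6, 6]
over   → [-6, 6, -6]
rot    → [6, -6, -6]
negate → [6, -6, 6]
rot    → [-6, 6, 6]
swap   → [-6, 6, 6]
rot    → [6, 6, -6]
drop   → [6, 6]
-6     → [6, 6, -6]
-      → [6, 12]
drop   → [6]
23     → [6, 23]
dup    → [6, 23, 23]
dup    → [6, 23, 23, 23]
swap   → [6, 23, 23, 23]
dup    → [6, 23, 23, 23, 23]
*      → [6, 23, 23, 529]

[6, 23, 23, 529]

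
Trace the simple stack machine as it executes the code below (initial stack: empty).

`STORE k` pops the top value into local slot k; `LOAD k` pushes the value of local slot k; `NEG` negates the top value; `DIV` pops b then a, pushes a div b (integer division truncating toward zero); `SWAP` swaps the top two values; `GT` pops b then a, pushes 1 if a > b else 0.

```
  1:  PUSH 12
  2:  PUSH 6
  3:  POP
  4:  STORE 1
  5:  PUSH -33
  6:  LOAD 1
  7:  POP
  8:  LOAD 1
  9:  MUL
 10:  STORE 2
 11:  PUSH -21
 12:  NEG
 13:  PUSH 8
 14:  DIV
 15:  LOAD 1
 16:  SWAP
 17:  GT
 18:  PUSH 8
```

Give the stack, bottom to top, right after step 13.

[21, 8]

PUSH 12  : [12]
PUSH 6   : [12, 6]
POP      : [12]
STORE 1  : []
PUSH -33 : [-33]
LOAD 1   : [-33, 12]
POP      : [-33]
LOAD 1   : [-33, 12]
MUL      : [-396]
STORE 2  : []
PUSH -21 : [-21]
NEG      : [21]
PUSH 8   : [21, 8]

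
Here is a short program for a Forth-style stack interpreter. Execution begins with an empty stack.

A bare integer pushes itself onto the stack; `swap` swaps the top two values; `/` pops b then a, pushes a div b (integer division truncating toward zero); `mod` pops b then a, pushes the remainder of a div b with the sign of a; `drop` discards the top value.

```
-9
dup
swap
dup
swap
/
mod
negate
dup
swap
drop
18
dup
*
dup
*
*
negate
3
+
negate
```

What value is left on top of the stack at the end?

-9     : [-9]
dup    : [-9, -9]
swap   : [-9, -9]
dup    : [-9, -9, -9]
swap   : [-9, -9, -9]
/      : [-9, 1]
mod    : [0]
negate : [0]
dup    : [0, 0]
swap   : [0, 0]
drop   : [0]
18     : [0, 18]
dup    : [0, 18, 18]
*      : [0, 324]
dup    : [0, 324, 324]
*      : [0, 104976]
*      : [0]
negate : [0]
3      : [0, 3]
+      : [3]
negate : [-3]

-3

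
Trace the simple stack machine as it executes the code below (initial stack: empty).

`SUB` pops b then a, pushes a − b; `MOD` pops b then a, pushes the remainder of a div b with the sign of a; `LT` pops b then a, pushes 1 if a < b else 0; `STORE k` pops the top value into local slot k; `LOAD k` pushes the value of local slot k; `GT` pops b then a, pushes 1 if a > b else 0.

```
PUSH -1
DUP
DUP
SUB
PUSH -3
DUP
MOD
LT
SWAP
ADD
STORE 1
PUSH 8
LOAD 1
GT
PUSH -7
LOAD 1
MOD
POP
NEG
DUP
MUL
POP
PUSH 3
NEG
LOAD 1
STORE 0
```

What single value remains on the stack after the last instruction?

PUSH -1 -> [-1]
DUP     -> [-1, -1]
DUP     -> [-1, -1, -1]
SUB     -> [-1, 0]
PUSH -3 -> [-1, 0, -3]
DUP     -> [-1, 0, -3, -3]
MOD     -> [-1, 0, 0]
LT      -> [-1, 0]
SWAP    -> [0, -1]
ADD     -> [-1]
STORE 1 -> []
PUSH 8  -> [8]
LOAD 1  -> [8, -1]
GT      -> [1]
PUSH -7 -> [1, -7]
LOAD 1  -> [1, -7, -1]
MOD     -> [1, 0]
POP     -> [1]
NEG     -> [-1]
DUP     -> [-1, -1]
MUL     -> [1]
POP     -> []
PUSH 3  -> [3]
NEG     -> [-3]
LOAD 1  -> [-3, -1]
STORE 0 -> [-3]

-3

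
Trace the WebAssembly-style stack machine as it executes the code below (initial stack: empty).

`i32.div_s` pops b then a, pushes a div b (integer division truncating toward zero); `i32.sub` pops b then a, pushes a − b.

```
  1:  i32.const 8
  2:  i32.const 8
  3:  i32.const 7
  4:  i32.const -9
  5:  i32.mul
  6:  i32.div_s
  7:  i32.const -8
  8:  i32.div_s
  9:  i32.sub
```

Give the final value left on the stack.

i32.const 8   8
i32.const 8   8 8
i32.const 7   8 8 7
i32.const -9  8 8 7 -9
i32.mul       8 8 -63
i32.div_s     8 0
i32.const -8  8 0 -8
i32.div_s     8 0
i32.sub       8

8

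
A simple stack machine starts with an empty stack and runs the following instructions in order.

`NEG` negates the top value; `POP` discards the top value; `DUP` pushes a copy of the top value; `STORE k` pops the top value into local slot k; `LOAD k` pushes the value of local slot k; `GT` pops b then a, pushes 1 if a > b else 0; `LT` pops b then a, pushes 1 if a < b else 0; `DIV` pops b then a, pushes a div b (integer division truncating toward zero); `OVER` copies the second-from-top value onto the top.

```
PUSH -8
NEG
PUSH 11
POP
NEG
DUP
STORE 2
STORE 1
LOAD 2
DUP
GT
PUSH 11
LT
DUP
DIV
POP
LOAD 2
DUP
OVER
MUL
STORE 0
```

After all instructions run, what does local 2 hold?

PUSH -8 → [-8]
NEG     → [8]
PUSH 11 → [8, 11]
POP     → [8]
NEG     → [-8]
DUP     → [-8, -8]
STORE 2 → [-8]
STORE 1 → []
LOAD 2  → [-8]
DUP     → [-8, -8]
GT      → [0]
PUSH 11 → [0, 11]
LT      → [1]
DUP     → [1, 1]
DIV     → [1]
POP     → []
LOAD 2  → [-8]
DUP     → [-8, -8]
OVER    → [-8, -8, -8]
MUL     → [-8, 64]
STORE 0 → [-8]

-8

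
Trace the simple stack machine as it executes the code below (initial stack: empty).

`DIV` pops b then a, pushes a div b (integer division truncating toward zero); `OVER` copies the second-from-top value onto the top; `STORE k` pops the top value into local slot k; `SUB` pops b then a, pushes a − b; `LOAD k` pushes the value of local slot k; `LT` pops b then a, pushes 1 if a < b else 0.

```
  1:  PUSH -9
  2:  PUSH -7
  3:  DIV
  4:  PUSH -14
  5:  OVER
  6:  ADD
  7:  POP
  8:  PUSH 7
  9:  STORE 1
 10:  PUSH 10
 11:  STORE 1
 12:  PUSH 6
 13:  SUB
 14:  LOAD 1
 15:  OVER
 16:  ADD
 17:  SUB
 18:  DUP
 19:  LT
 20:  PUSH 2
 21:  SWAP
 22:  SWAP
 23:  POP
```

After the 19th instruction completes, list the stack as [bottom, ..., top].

PUSH -9  -> [-9]
PUSH -7  -> [-9, -7]
DIV      -> [1]
PUSH -14 -> [1, -14]
OVER     -> [1, -14, 1]
ADD      -> [1, -13]
POP      -> [1]
PUSH 7   -> [1, 7]
STORE 1  -> [1]
PUSH 10  -> [1, 10]
STORE 1  -> [1]
PUSH 6   -> [1, 6]
SUB      -> [-5]
LOAD 1   -> [-5, 10]
OVER     -> [-5, 10, -5]
ADD      -> [-5, 5]
SUB      -> [-10]
DUP      -> [-10, -10]
LT       -> [0]

[0]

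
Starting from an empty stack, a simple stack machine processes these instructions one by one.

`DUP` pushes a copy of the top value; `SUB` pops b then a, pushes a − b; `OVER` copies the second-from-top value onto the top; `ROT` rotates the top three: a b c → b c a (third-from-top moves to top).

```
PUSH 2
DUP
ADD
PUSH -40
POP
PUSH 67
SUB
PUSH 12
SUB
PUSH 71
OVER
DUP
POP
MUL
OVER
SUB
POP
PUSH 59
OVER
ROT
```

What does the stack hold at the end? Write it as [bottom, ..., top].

[59, -75, -75]

PUSH 2   → [2]
DUP      → [2, 2]
ADD      → [4]
PUSH -40 → [4, -40]
POP      → [4]
PUSH 67  → [4, 67]
SUB      → [-63]
PUSH 12  → [-63, 12]
SUB      → [-75]
PUSH 71  → [-75, 71]
OVER     → [-75, 71, -75]
DUP      → [-75, 71, -75, -75]
POP      → [-75, 71, -75]
MUL      → [-75, -5325]
OVER     → [-75, -5325, -75]
SUB      → [-75, -5250]
POP      → [-75]
PUSH 59  → [-75, 59]
OVER     → [-75, 59, -75]
ROT      → [59, -75, -75]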